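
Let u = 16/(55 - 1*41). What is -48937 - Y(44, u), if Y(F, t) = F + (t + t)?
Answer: -342883/7 ≈ -48983.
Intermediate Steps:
u = 8/7 (u = 16/(55 - 41) = 16/14 = 16*(1/14) = 8/7 ≈ 1.1429)
Y(F, t) = F + 2*t
-48937 - Y(44, u) = -48937 - (44 + 2*(8/7)) = -48937 - (44 + 16/7) = -48937 - 1*324/7 = -48937 - 324/7 = -342883/7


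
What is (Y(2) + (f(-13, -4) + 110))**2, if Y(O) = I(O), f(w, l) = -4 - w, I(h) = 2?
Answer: 14641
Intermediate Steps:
Y(O) = 2
(Y(2) + (f(-13, -4) + 110))**2 = (2 + ((-4 - 1*(-13)) + 110))**2 = (2 + ((-4 + 13) + 110))**2 = (2 + (9 + 110))**2 = (2 + 119)**2 = 121**2 = 14641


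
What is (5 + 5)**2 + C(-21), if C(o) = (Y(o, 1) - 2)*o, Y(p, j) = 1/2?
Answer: 263/2 ≈ 131.50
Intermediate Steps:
Y(p, j) = 1/2
C(o) = -3*o/2 (C(o) = (1/2 - 2)*o = -3*o/2)
(5 + 5)**2 + C(-21) = (5 + 5)**2 - 3/2*(-21) = 10**2 + 63/2 = 100 + 63/2 = 263/2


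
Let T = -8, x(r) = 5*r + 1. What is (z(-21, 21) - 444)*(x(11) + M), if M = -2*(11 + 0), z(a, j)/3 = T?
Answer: -15912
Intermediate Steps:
x(r) = 1 + 5*r
z(a, j) = -24 (z(a, j) = 3*(-8) = -24)
M = -22 (M = -2*11 = -22)
(z(-21, 21) - 444)*(x(11) + M) = (-24 - 444)*((1 + 5*11) - 22) = -468*((1 + 55) - 22) = -468*(56 - 22) = -468*34 = -15912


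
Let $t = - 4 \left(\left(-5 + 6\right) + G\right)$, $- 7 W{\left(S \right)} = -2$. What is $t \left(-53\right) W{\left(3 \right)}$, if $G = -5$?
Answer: $- \frac{1696}{7} \approx -242.29$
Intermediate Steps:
$W{\left(S \right)} = \frac{2}{7}$ ($W{\left(S \right)} = \left(- \frac{1}{7}\right) \left(-2\right) = \frac{2}{7}$)
$t = 16$ ($t = - 4 \left(\left(-5 + 6\right) - 5\right) = - 4 \left(1 - 5\right) = \left(-4\right) \left(-4\right) = 16$)
$t \left(-53\right) W{\left(3 \right)} = 16 \left(-53\right) \frac{2}{7} = \left(-848\right) \frac{2}{7} = - \frac{1696}{7}$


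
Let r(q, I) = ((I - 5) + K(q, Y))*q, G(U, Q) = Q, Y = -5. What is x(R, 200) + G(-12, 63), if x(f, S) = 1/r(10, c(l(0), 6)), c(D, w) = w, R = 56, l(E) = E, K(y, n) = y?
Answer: 6931/110 ≈ 63.009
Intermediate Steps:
r(q, I) = q*(-5 + I + q) (r(q, I) = ((I - 5) + q)*q = ((-5 + I) + q)*q = (-5 + I + q)*q = q*(-5 + I + q))
x(f, S) = 1/110 (x(f, S) = 1/(10*(-5 + 6 + 10)) = 1/(10*11) = 1/110)
x(R, 200) + G(-12, 63) = 1/110 + 63 = 6931/110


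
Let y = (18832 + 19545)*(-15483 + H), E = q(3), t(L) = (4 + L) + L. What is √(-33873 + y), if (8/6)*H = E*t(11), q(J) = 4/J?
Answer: I*√593227162 ≈ 24356.0*I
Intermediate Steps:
t(L) = 4 + 2*L
E = 4/3 ≈ 1.3333
H = 26 (H = 3*(4*(4 + 2*11)/3)/4 = 3*(4*(4 + 22)/3)/4 = 3*((4/3)*26)/4 = (¾)*(104/3) = 26)
y = -593193289 (y = (18832 + 19545)*(-15483 + 26) = 38377*(-15457) = -593193289)
√(-33873 + y) = √(-33873 - 593193289) = √(-593227162) = I*√593227162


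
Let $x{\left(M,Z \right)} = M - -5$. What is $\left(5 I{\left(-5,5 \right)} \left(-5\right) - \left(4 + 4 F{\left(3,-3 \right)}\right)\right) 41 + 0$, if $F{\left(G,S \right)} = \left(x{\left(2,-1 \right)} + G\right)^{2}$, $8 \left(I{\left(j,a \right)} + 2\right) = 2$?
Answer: $- \frac{59081}{4} \approx -14770.0$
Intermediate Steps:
$x{\left(M,Z \right)} = 5 + M$ ($x{\left(M,Z \right)} = M + 5 = 5 + M$)
$I{\left(j,a \right)} = - \frac{7}{4}$ ($I{\left(j,a \right)} = -2 + \frac{1}{8} \cdot 2 = -2 + \frac{1}{4} = - \frac{7}{4}$)
$F{\left(G,S \right)} = \left(7 + G\right)^{2}$ ($F{\left(G,S \right)} = \left(\left(5 + 2\right) + G\right)^{2} = \left(7 + G\right)^{2}$)
$\left(5 I{\left(-5,5 \right)} \left(-5\right) - \left(4 + 4 F{\left(3,-3 \right)}\right)\right) 41 + 0 = \left(5 \left(- \frac{7}{4}\right) \left(-5\right) - \left(4 + 4 \left(7 + 3\right)^{2}\right)\right) 41 + 0 = \left(\left(- \frac{35}{4}\right) \left(-5\right) - \left(4 + 4 \cdot 10^{2}\right)\right) 41 + 0 = \left(\frac{175}{4} - 404\right) 41 + 0 = \left(- \frac{1441}{4}\right) 41 + 0 = - \frac{59081}{4} + 0 = - \frac{59081}{4}$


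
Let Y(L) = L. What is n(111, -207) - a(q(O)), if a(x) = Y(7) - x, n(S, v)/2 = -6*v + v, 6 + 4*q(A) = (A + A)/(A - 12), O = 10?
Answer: 2059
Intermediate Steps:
q(A) = -3/2 + A/(2*(-12 + A)) (q(A) = -3/2 + ((A + A)/(A - 12))/4 = -3/2 + ((2*A)/(-12 + A))/4 = -3/2 + (2*A/(-12 + A))/4 = -3/2 + A/(2*(-12 + A)))
n(S, v) = -10*v (n(S, v) = 2*(-6*v + v) = 2*(-5*v) = -10*v)
a(x) = 7 - x
n(111, -207) - a(q(O)) = -10*(-207) - (7 - (18 - 1*10)/(-12 + 10)) = 2070 - (7 - (18 - 10)/(-2)) = 2070 - (7 - (-1)*8/2) = 2070 - (7 - 1*(-4)) = 2070 - (7 + 4) = 2070 - 1*11 = 2070 - 11 = 2059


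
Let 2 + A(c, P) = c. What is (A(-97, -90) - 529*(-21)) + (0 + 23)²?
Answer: 11539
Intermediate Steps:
A(c, P) = -2 + c
(A(-97, -90) - 529*(-21)) + (0 + 23)² = ((-2 - 97) - 529*(-21)) + (0 + 23)² = (-99 + 11109) + 23² = 11010 + 529 = 11539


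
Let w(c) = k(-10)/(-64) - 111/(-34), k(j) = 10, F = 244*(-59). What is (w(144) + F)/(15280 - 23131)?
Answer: 2609911/1423648 ≈ 1.8333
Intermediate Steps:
F = -14396
w(c) = 1691/544 (w(c) = 10/(-64) - 111/(-34) = 10*(-1/64) - 111*(-1/34) = -5/32 + 111/34 = 1691/544)
(w(144) + F)/(15280 - 23131) = (1691/544 - 14396)/(15280 - 23131) = -7829733/544/(-7851) = -7829733/544*(-1/7851) = 2609911/1423648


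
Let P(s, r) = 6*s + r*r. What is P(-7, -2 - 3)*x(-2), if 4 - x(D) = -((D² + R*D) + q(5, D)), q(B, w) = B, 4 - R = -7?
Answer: 153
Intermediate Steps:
R = 11 (R = 4 - 1*(-7) = 4 + 7 = 11)
P(s, r) = r² + 6*s (P(s, r) = 6*s + r² = r² + 6*s)
x(D) = 9 + D² + 11*D (x(D) = 4 - (-1)*((D² + 11*D) + 5) = 4 - (-1)*(5 + D² + 11*D) = 4 - (-5 - D² - 11*D) = 4 + (5 + D² + 11*D) = 9 + D² + 11*D)
P(-7, -2 - 3)*x(-2) = ((-2 - 3)² + 6*(-7))*(9 + (-2)² + 11*(-2)) = ((-5)² - 42)*(9 + 4 - 22) = (25 - 42)*(-9) = -17*(-9) = 153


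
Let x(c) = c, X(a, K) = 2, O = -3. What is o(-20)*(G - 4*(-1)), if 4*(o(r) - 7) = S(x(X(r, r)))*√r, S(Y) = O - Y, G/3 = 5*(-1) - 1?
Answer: -98 + 35*I*√5 ≈ -98.0 + 78.262*I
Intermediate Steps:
G = -18 (G = 3*(5*(-1) - 1) = 3*(-5 - 1) = 3*(-6) = -18)
S(Y) = -3 - Y
o(r) = 7 - 5*√r/4 (o(r) = 7 + ((-3 - 1*2)*√r)/4 = 7 + ((-3 - 2)*√r)/4 = 7 + (-5*√r)/4 = 7 - 5*√r/4)
o(-20)*(G - 4*(-1)) = (7 - 5*I*√5/2)*(-18 - 4*(-1)) = (7 - 5*I*√5/2)*(-18 + 4) = (7 - 5*I*√5/2)*(-14) = -98 + 35*I*√5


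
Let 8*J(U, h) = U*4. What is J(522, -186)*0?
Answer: 0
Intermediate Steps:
J(U, h) = U/2 (J(U, h) = (U*4)/8 = (4*U)/8 = U/2)
J(522, -186)*0 = ((½)*522)*0 = 261*0 = 0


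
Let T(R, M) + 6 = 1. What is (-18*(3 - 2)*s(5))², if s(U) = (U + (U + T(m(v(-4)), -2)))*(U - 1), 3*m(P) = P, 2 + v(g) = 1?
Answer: 129600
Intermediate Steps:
v(g) = -1 (v(g) = -2 + 1 = -1)
m(P) = P/3
T(R, M) = -5 (T(R, M) = -6 + 1 = -5)
s(U) = (-1 + U)*(-5 + 2*U) (s(U) = (U + (U - 5))*(U - 1) = (U + (-5 + U))*(-1 + U) = (-5 + 2*U)*(-1 + U) = (-1 + U)*(-5 + 2*U))
(-18*(3 - 2)*s(5))² = (-18*(3 - 2)*(5 - 7*5 + 2*5²))² = (-18*(5 - 35 + 2*25))² = (-18*(5 - 35 + 50))² = (-18*20)² = (-360)² = 129600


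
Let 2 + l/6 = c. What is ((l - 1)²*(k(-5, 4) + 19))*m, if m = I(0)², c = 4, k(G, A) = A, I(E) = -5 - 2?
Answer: 136367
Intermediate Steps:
I(E) = -7
l = 12 (l = -12 + 6*4 = -12 + 24 = 12)
m = 49 (m = (-7)² = 49)
((l - 1)²*(k(-5, 4) + 19))*m = ((12 - 1)²*(4 + 19))*49 = (11²*23)*49 = (121*23)*49 = 2783*49 = 136367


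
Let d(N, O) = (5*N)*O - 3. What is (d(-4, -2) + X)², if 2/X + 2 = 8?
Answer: 12544/9 ≈ 1393.8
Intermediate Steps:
d(N, O) = -3 + 5*N*O (d(N, O) = 5*N*O - 3 = -3 + 5*N*O)
X = ⅓ (X = 2/(-2 + 8) = 2/6 = 2*(⅙) = ⅓ ≈ 0.33333)
(d(-4, -2) + X)² = ((-3 + 5*(-4)*(-2)) + ⅓)² = ((-3 + 40) + ⅓)² = (37 + ⅓)² = (112/3)² = 12544/9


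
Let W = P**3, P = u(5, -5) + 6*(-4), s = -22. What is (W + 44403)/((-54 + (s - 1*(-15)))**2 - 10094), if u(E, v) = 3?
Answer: -35142/6373 ≈ -5.5142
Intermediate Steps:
P = -21 (P = 3 + 6*(-4) = 3 - 24 = -21)
W = -9261 (W = (-21)**3 = -9261)
(W + 44403)/((-54 + (s - 1*(-15)))**2 - 10094) = (-9261 + 44403)/((-54 + (-22 - 1*(-15)))**2 - 10094) = 35142/((-54 + (-22 + 15))**2 - 10094) = 35142/((-54 - 7)**2 - 10094) = 35142/((-61)**2 - 10094) = 35142/(3721 - 10094) = 35142/(-6373) = 35142*(-1/6373) = -35142/6373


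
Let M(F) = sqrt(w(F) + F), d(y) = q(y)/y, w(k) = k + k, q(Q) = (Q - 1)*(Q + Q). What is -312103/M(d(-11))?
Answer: 312103*I*sqrt(2)/12 ≈ 36782.0*I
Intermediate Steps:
q(Q) = 2*Q*(-1 + Q) (q(Q) = (-1 + Q)*(2*Q) = 2*Q*(-1 + Q))
w(k) = 2*k
d(y) = -2 + 2*y (d(y) = (2*y*(-1 + y))/y = -2 + 2*y)
M(F) = sqrt(3)*sqrt(F) (M(F) = sqrt(2*F + F) = sqrt(3*F) = sqrt(3)*sqrt(F))
-312103/M(d(-11)) = -312103*sqrt(3)/(3*sqrt(-2 + 2*(-11))) = -312103*sqrt(3)/(3*sqrt(-2 - 22)) = -312103*(-I*sqrt(2)/12) = -(-312103)*I*sqrt(2)/12 = 312103*I*sqrt(2)/12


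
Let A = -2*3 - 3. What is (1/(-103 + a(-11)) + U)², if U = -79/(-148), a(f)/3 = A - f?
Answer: 56475225/206094736 ≈ 0.27403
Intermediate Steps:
A = -9 (A = -6 - 3 = -9)
a(f) = -27 - 3*f (a(f) = 3*(-9 - f) = -27 - 3*f)
U = 79/148 (U = -79*(-1/148) = 79/148 ≈ 0.53378)
(1/(-103 + a(-11)) + U)² = (1/(-103 + (-27 - 3*(-11))) + 79/148)² = (1/(-103 + (-27 + 33)) + 79/148)² = (1/(-103 + 6) + 79/148)² = (1/(-97) + 79/148)² = (-1/97 + 79/148)² = (7515/14356)² = 56475225/206094736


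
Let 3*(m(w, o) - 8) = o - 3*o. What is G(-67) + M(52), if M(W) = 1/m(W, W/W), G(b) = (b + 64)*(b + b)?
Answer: 8847/22 ≈ 402.14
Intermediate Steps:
m(w, o) = 8 - 2*o/3 (m(w, o) = 8 + (o - 3*o)/3 = 8 + (-2*o)/3 = 8 - 2*o/3)
G(b) = 2*b*(64 + b) (G(b) = (64 + b)*(2*b) = 2*b*(64 + b))
M(W) = 3/22 (M(W) = 1/(8 - 2*W/(3*W)) = 1/(8 - 2/3*1) = 1/(8 - 2/3) = 1/(22/3) = 3/22)
G(-67) + M(52) = 2*(-67)*(64 - 67) + 3/22 = 2*(-67)*(-3) + 3/22 = 402 + 3/22 = 8847/22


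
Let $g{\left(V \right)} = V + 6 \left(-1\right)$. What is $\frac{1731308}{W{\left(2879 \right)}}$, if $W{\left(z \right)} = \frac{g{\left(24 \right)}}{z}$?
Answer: $\frac{2492217866}{9} \approx 2.7691 \cdot 10^{8}$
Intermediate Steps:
$g{\left(V \right)} = -6 + V$ ($g{\left(V \right)} = V - 6 = -6 + V$)
$W{\left(z \right)} = \frac{18}{z}$ ($W{\left(z \right)} = \frac{-6 + 24}{z} = \frac{18}{z}$)
$\frac{1731308}{W{\left(2879 \right)}} = \frac{1731308}{18 \cdot \frac{1}{2879}} = \frac{1731308}{\frac{18}{2879}} = 1731308 \cdot \frac{2879}{18} = \frac{2492217866}{9}$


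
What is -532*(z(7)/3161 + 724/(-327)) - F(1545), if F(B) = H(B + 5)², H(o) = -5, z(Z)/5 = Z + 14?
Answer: 10765217/9483 ≈ 1135.2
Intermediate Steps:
z(Z) = 70 + 5*Z (z(Z) = 5*(Z + 14) = 5*(14 + Z) = 70 + 5*Z)
F(B) = 25 (F(B) = (-5)² = 25)
-532*(z(7)/3161 + 724/(-327)) - F(1545) = -532*((70 + 5*7)/3161 + 724/(-327)) - 1*25 = -532*((70 + 35)*(1/3161) + 724*(-1/327)) - 25 = -532*(105*(1/3161) - 724/327) - 25 = -532*(105/3161 - 724/327) - 25 = -532*(-20681/9483) - 25 = 11002292/9483 - 25 = 10765217/9483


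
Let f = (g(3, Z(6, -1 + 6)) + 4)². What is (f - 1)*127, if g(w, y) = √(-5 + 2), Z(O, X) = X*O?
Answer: 1524 + 1016*I*√3 ≈ 1524.0 + 1759.8*I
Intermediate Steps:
Z(O, X) = O*X
g(w, y) = I*√3 (g(w, y) = √(-3) = I*√3)
f = (4 + I*√3)² (f = (I*√3 + 4)² = (4 + I*√3)² ≈ 13.0 + 13.856*I)
(f - 1)*127 = ((4 + I*√3)² - 1)*127 = (-1 + (4 + I*√3)²)*127 = -127 + 127*(4 + I*√3)²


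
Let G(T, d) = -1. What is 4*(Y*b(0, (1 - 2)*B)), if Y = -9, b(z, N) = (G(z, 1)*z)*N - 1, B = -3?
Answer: 36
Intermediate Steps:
b(z, N) = -1 - N*z (b(z, N) = (-z)*N - 1 = -N*z - 1 = -1 - N*z)
4*(Y*b(0, (1 - 2)*B)) = 4*(-9*(-1 - 1*(1 - 2)*(-3)*0)) = 4*(-9*(-1 - 1*(-1*(-3))*0)) = 4*(-9*(-1 - 1*3*0)) = 4*(-9*(-1 + 0)) = 4*(-9*(-1)) = 4*9 = 36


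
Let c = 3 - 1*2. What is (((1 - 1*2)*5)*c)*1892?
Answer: -9460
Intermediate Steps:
c = 1 (c = 3 - 2 = 1)
(((1 - 1*2)*5)*c)*1892 = (((1 - 1*2)*5)*1)*1892 = (((1 - 2)*5)*1)*1892 = (-1*5*1)*1892 = -5*1*1892 = -5*1892 = -9460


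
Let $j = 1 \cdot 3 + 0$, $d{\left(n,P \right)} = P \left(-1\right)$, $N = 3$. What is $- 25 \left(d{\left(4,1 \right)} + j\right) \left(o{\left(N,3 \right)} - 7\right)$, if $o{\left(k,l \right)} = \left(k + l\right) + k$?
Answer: $-100$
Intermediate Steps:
$d{\left(n,P \right)} = - P$
$o{\left(k,l \right)} = l + 2 k$
$j = 3$ ($j = 3 + 0 = 3$)
$- 25 \left(d{\left(4,1 \right)} + j\right) \left(o{\left(N,3 \right)} - 7\right) = - 25 \left(\left(-1\right) 1 + 3\right) \left(\left(3 + 2 \cdot 3\right) - 7\right) = - 25 \left(-1 + 3\right) \left(\left(3 + 6\right) - 7\right) = - 25 \cdot 2 \left(9 - 7\right) = - 25 \cdot 2 \cdot 2 = \left(-25\right) 4 = -100$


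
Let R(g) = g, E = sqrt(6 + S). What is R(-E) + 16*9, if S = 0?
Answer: 144 - sqrt(6) ≈ 141.55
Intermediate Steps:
E = sqrt(6) (E = sqrt(6 + 0) = sqrt(6) ≈ 2.4495)
R(-E) + 16*9 = -sqrt(6) + 16*9 = -sqrt(6) + 144 = 144 - sqrt(6)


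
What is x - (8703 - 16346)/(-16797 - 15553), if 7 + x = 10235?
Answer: 330868157/32350 ≈ 10228.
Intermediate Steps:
x = 10228 (x = -7 + 10235 = 10228)
x - (8703 - 16346)/(-16797 - 15553) = 10228 - (8703 - 16346)/(-16797 - 15553) = 10228 - (-7643)/(-32350) = 10228 - (-7643)*(-1)/32350 = 10228 - 1*7643/32350 = 10228 - 7643/32350 = 330868157/32350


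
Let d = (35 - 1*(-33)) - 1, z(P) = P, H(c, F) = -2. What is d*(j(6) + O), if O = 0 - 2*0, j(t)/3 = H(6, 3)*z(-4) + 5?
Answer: 2613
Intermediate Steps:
d = 67 (d = (35 + 33) - 1 = 68 - 1 = 67)
j(t) = 39 (j(t) = 3*(-2*(-4) + 5) = 3*(8 + 5) = 3*13 = 39)
O = 0 (O = 0 + 0 = 0)
d*(j(6) + O) = 67*(39 + 0) = 67*39 = 2613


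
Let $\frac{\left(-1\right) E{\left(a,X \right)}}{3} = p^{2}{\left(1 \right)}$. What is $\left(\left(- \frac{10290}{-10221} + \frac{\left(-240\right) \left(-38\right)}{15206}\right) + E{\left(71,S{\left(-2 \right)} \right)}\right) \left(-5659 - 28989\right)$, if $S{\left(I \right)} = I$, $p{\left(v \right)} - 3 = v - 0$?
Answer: $\frac{41638233930704}{25903421} \approx 1.6074 \cdot 10^{6}$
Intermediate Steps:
$p{\left(v \right)} = 3 + v$ ($p{\left(v \right)} = 3 + \left(v - 0\right) = 3 + \left(v + 0\right) = 3 + v$)
$E{\left(a,X \right)} = -48$ ($E{\left(a,X \right)} = - 3 \left(3 + 1\right)^{2} = - 3 \cdot 4^{2} = \left(-3\right) 16 = -48$)
$\left(\left(- \frac{10290}{-10221} + \frac{\left(-240\right) \left(-38\right)}{15206}\right) + E{\left(71,S{\left(-2 \right)} \right)}\right) \left(-5659 - 28989\right) = \left(\left(- \frac{10290}{-10221} + \frac{\left(-240\right) \left(-38\right)}{15206}\right) - 48\right) \left(-5659 - 28989\right) = \left(\left(\left(-10290\right) \left(- \frac{1}{10221}\right) + 9120 \cdot \frac{1}{15206}\right) - 48\right) \left(-34648\right) = \left(\left(\frac{3430}{3407} + \frac{4560}{7603}\right) - 48\right) \left(-34648\right) = \left(\frac{41614210}{25903421} - 48\right) \left(-34648\right) = \left(- \frac{1201749998}{25903421}\right) \left(-34648\right) = \frac{41638233930704}{25903421}$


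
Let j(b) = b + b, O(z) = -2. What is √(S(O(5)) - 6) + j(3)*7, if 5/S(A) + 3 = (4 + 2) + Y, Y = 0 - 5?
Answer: 42 + I*√34/2 ≈ 42.0 + 2.9155*I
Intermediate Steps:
Y = -5
S(A) = -5/2 (S(A) = 5/(-3 + ((4 + 2) - 5)) = 5/(-3 + (6 - 5)) = 5/(-3 + 1) = 5/(-2) = 5*(-½) = -5/2)
j(b) = 2*b
√(S(O(5)) - 6) + j(3)*7 = √(-5/2 - 6) + (2*3)*7 = √(-17/2) + 6*7 = I*√34/2 + 42 = 42 + I*√34/2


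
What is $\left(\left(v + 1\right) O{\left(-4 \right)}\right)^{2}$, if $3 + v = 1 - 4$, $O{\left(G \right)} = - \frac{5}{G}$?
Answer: $\frac{625}{16} \approx 39.063$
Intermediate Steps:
$v = -6$ ($v = -3 + \left(1 - 4\right) = -3 - 3 = -6$)
$\left(\left(v + 1\right) O{\left(-4 \right)}\right)^{2} = \left(\left(-6 + 1\right) \left(- \frac{5}{-4}\right)\right)^{2} = \left(- 5 \left(\left(-5\right) \left(- \frac{1}{4}\right)\right)\right)^{2} = \left(\left(-5\right) \frac{5}{4}\right)^{2} = \left(- \frac{25}{4}\right)^{2} = \frac{625}{16}$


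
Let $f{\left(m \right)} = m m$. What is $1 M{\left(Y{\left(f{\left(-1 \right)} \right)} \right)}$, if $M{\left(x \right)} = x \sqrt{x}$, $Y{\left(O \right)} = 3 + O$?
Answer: $8$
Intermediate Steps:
$f{\left(m \right)} = m^{2}$
$M{\left(x \right)} = x^{\frac{3}{2}}$
$1 M{\left(Y{\left(f{\left(-1 \right)} \right)} \right)} = 1 \left(3 + \left(-1\right)^{2}\right)^{\frac{3}{2}} = 1 \left(3 + 1\right)^{\frac{3}{2}} = 1 \cdot 4^{\frac{3}{2}} = 1 \cdot 8 = 8$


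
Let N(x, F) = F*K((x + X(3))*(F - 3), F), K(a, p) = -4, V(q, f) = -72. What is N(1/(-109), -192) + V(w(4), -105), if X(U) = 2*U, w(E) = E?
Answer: 696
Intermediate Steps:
N(x, F) = -4*F (N(x, F) = F*(-4) = -4*F)
N(1/(-109), -192) + V(w(4), -105) = -4*(-192) - 72 = 768 - 72 = 696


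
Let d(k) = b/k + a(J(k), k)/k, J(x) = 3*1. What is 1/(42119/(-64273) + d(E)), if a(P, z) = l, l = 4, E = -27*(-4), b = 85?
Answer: 631044/106495 ≈ 5.9256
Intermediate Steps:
E = 108
J(x) = 3
a(P, z) = 4
d(k) = 89/k (d(k) = 85/k + 4/k = 89/k)
1/(42119/(-64273) + d(E)) = 1/(42119/(-64273) + 89/108) = 1/(42119*(-1/64273) + 89*(1/108)) = 1/(-3829/5843 + 89/108) = 1/(106495/631044) = 631044/106495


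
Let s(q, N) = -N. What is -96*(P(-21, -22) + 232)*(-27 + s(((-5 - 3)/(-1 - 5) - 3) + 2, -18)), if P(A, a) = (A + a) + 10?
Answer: 171936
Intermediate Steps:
P(A, a) = 10 + A + a
-96*(P(-21, -22) + 232)*(-27 + s(((-5 - 3)/(-1 - 5) - 3) + 2, -18)) = -96*((10 - 21 - 22) + 232)*(-27 - 1*(-18)) = -96*(-33 + 232)*(-27 + 18) = -19104*(-9) = -96*(-1791) = 171936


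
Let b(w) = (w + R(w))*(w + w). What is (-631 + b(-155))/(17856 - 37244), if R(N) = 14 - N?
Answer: 4971/19388 ≈ 0.25640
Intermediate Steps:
b(w) = 28*w (b(w) = (w + (14 - w))*(w + w) = 14*(2*w) = 28*w)
(-631 + b(-155))/(17856 - 37244) = (-631 + 28*(-155))/(17856 - 37244) = (-631 - 4340)/(-19388) = -4971*(-1/19388) = 4971/19388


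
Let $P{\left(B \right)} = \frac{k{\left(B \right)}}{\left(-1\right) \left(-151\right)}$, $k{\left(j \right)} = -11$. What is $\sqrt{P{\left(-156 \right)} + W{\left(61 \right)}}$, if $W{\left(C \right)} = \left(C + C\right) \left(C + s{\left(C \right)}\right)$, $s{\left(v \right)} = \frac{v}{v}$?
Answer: $\frac{\sqrt{172465103}}{151} \approx 86.971$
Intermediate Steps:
$s{\left(v \right)} = 1$
$P{\left(B \right)} = - \frac{11}{151}$ ($P{\left(B \right)} = - \frac{11}{\left(-1\right) \left(-151\right)} = - \frac{11}{151}$)
$W{\left(C \right)} = 2 C \left(1 + C\right)$ ($W{\left(C \right)} = \left(C + C\right) \left(C + 1\right) = 2 C \left(1 + C\right)$)
$\sqrt{P{\left(-156 \right)} + W{\left(61 \right)}} = \sqrt{- \frac{11}{151} + 2 \cdot 61 \left(1 + 61\right)} = \sqrt{- \frac{11}{151} + 2 \cdot 61 \cdot 62} = \sqrt{- \frac{11}{151} + 7564} = \sqrt{\frac{1142153}{151}} = \frac{\sqrt{172465103}}{151}$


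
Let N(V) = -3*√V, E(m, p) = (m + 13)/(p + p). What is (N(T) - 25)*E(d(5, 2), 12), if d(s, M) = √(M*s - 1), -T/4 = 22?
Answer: -50/3 - 4*I*√22 ≈ -16.667 - 18.762*I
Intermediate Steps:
T = -88 (T = -4*22 = -88)
d(s, M) = √(-1 + M*s)
E(m, p) = (13 + m)/(2*p) (E(m, p) = (13 + m)/((2*p)) = (13 + m)*(1/(2*p)) = (13 + m)/(2*p))
(N(T) - 25)*E(d(5, 2), 12) = (-6*I*√22 - 25)*((½)*(13 + √(-1 + 2*5))/12) = (-6*I*√22 - 25)*((½)*(1/12)*(13 + √(-1 + 10))) = (-6*I*√22 - 25)*((½)*(1/12)*(13 + √9)) = (-25 - 6*I*√22)*((½)*(1/12)*(13 + 3)) = (-25 - 6*I*√22)*((½)*(1/12)*16) = (-25 - 6*I*√22)*(⅔) = -50/3 - 4*I*√22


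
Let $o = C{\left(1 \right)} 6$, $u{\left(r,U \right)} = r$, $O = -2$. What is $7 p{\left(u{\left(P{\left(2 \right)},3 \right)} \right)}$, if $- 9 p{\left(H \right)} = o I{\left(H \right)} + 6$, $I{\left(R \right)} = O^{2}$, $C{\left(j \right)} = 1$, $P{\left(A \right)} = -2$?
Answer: $- \frac{70}{3} \approx -23.333$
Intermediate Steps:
$o = 6$ ($o = 1 \cdot 6 = 6$)
$I{\left(R \right)} = 4$ ($I{\left(R \right)} = \left(-2\right)^{2} = 4$)
$p{\left(H \right)} = - \frac{10}{3}$ ($p{\left(H \right)} = - \frac{6 \cdot 4 + 6}{9} = - \frac{24 + 6}{9} = \left(- \frac{1}{9}\right) 30 = - \frac{10}{3}$)
$7 p{\left(u{\left(P{\left(2 \right)},3 \right)} \right)} = 7 \left(- \frac{10}{3}\right) = - \frac{70}{3}$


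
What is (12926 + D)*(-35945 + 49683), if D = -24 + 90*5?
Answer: 183429776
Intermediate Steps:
D = 426 (D = -24 + 450 = 426)
(12926 + D)*(-35945 + 49683) = (12926 + 426)*(-35945 + 49683) = 13352*13738 = 183429776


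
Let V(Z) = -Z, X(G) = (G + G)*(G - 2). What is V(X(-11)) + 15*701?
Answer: 10229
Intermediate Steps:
X(G) = 2*G*(-2 + G) (X(G) = (2*G)*(-2 + G) = 2*G*(-2 + G))
V(X(-11)) + 15*701 = -2*(-11)*(-2 - 11) + 15*701 = -2*(-11)*(-13) + 10515 = -1*286 + 10515 = -286 + 10515 = 10229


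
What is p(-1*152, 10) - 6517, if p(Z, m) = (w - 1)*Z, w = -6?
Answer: -5453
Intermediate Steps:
p(Z, m) = -7*Z (p(Z, m) = (-6 - 1)*Z = -7*Z)
p(-1*152, 10) - 6517 = -(-7)*152 - 6517 = -7*(-152) - 6517 = 1064 - 6517 = -5453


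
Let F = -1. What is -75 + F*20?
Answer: -95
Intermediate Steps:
-75 + F*20 = -75 - 1*20 = -75 - 20 = -95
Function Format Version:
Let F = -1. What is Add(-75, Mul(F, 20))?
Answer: -95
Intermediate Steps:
Add(-75, Mul(F, 20)) = Add(-75, Mul(-1, 20)) = Add(-75, -20) = -95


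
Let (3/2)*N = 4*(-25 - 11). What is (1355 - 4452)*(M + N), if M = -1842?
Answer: 6001986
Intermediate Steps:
N = -96 (N = 2*(4*(-25 - 11))/3 = 2*(4*(-36))/3 = (⅔)*(-144) = -96)
(1355 - 4452)*(M + N) = (1355 - 4452)*(-1842 - 96) = -3097*(-1938) = 6001986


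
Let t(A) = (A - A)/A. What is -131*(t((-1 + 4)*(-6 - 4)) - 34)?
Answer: 4454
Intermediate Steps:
t(A) = 0 (t(A) = 0/A = 0)
-131*(t((-1 + 4)*(-6 - 4)) - 34) = -131*(0 - 34) = -131*(-34) = 4454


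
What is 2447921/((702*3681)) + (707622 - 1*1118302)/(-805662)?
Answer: 12963331243/8896925466 ≈ 1.4571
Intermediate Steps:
2447921/((702*3681)) + (707622 - 1*1118302)/(-805662) = 2447921/2584062 + (707622 - 1118302)*(-1/805662) = 2447921*(1/2584062) - 410680*(-1/805662) = 2447921/2584062 + 205340/402831 = 12963331243/8896925466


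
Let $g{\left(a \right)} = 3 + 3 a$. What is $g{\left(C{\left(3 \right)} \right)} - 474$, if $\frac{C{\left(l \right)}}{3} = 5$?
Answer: $-426$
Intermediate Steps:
$C{\left(l \right)} = 15$ ($C{\left(l \right)} = 3 \cdot 5 = 15$)
$g{\left(C{\left(3 \right)} \right)} - 474 = \left(3 + 3 \cdot 15\right) - 474 = \left(3 + 45\right) - 474 = 48 - 474 = -426$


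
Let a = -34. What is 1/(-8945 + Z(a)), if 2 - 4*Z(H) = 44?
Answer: -2/17911 ≈ -0.00011166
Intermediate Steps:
Z(H) = -21/2 (Z(H) = ½ - ¼*44 = ½ - 11 = -21/2)
1/(-8945 + Z(a)) = 1/(-8945 - 21/2) = 1/(-17911/2) = -2/17911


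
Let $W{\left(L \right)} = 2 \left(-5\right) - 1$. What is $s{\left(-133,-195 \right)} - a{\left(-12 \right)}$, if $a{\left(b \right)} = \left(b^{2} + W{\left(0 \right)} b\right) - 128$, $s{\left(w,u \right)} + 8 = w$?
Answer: $-289$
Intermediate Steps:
$W{\left(L \right)} = -11$ ($W{\left(L \right)} = -10 - 1 = -11$)
$s{\left(w,u \right)} = -8 + w$
$a{\left(b \right)} = -128 + b^{2} - 11 b$ ($a{\left(b \right)} = \left(b^{2} - 11 b\right) - 128 = -128 + b^{2} - 11 b$)
$s{\left(-133,-195 \right)} - a{\left(-12 \right)} = \left(-8 - 133\right) - \left(-128 + \left(-12\right)^{2} - -132\right) = -141 - \left(-128 + 144 + 132\right) = -141 - 148 = -289$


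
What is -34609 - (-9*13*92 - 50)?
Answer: -23795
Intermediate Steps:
-34609 - (-9*13*92 - 50) = -34609 - (-117*92 - 50) = -34609 - (-10764 - 50) = -34609 - 1*(-10814) = -34609 + 10814 = -23795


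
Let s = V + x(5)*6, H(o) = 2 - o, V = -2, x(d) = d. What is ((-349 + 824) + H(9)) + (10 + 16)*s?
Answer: 1196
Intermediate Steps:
s = 28 (s = -2 + 5*6 = -2 + 30 = 28)
((-349 + 824) + H(9)) + (10 + 16)*s = ((-349 + 824) + (2 - 1*9)) + (10 + 16)*28 = (475 + (2 - 9)) + 26*28 = (475 - 7) + 728 = 468 + 728 = 1196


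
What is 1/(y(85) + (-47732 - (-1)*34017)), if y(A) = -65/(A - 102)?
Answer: -17/233090 ≈ -7.2933e-5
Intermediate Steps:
y(A) = -65/(-102 + A)
1/(y(85) + (-47732 - (-1)*34017)) = 1/(-65/(-102 + 85) + (-47732 - (-1)*34017)) = 1/(-65/(-17) + (-47732 - 1*(-34017))) = 1/(-65*(-1/17) + (-47732 + 34017)) = 1/(65/17 - 13715) = 1/(-233090/17) = -17/233090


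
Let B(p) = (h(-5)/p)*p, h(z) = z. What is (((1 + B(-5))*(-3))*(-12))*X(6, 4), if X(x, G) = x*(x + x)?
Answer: -10368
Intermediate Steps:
X(x, G) = 2*x² (X(x, G) = x*(2*x) = 2*x²)
B(p) = -5 (B(p) = (-5/p)*p = -5)
(((1 + B(-5))*(-3))*(-12))*X(6, 4) = (((1 - 5)*(-3))*(-12))*(2*6²) = (-4*(-3)*(-12))*(2*36) = (12*(-12))*72 = -144*72 = -10368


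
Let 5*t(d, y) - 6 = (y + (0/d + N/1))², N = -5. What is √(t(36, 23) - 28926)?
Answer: 2*I*√7215 ≈ 169.88*I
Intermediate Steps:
t(d, y) = 6/5 + (-5 + y)²/5 (t(d, y) = 6/5 + (y + (0/d - 5/1))²/5 = 6/5 + (y + (0 - 5*1))²/5 = 6/5 + (y + (0 - 5))²/5 = 6/5 + (y - 5)²/5 = 6/5 + (-5 + y)²/5)
√(t(36, 23) - 28926) = √((6/5 + (-5 + 23)²/5) - 28926) = √((6/5 + (⅕)*18²) - 28926) = √((6/5 + (⅕)*324) - 28926) = √((6/5 + 324/5) - 28926) = √(66 - 28926) = √(-28860) = 2*I*√7215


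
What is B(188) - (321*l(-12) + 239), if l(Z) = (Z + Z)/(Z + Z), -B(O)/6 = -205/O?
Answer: -52025/94 ≈ -553.46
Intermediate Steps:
B(O) = 1230/O (B(O) = -(-1230)/O = 1230/O)
l(Z) = 1 (l(Z) = (2*Z)/((2*Z)) = (2*Z)*(1/(2*Z)) = 1)
B(188) - (321*l(-12) + 239) = 1230/188 - (321*1 + 239) = 1230*(1/188) - (321 + 239) = 615/94 - 1*560 = 615/94 - 560 = -52025/94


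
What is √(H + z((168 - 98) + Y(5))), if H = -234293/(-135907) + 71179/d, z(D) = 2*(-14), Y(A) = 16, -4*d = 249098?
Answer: I*√7856277316744676386579/16927080943 ≈ 5.2363*I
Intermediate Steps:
d = -124549/2 (d = -¼*249098 = -124549/2 ≈ -62275.)
z(D) = -28
H = 9833510151/16927080943 (H = -234293/(-135907) + 71179/(-124549/2) = -234293*(-1/135907) + 71179*(-2/124549) = 234293/135907 - 142358/124549 = 9833510151/16927080943 ≈ 0.58093)
√(H + z((168 - 98) + Y(5))) = √(9833510151/16927080943 - 28) = √(-464124756253/16927080943) = I*√7856277316744676386579/16927080943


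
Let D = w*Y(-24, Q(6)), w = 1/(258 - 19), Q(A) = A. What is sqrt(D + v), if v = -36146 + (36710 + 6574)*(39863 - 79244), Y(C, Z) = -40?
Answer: 7*I*sqrt(1987115264590)/239 ≈ 41287.0*I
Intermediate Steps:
w = 1/239 ≈ 0.0041841
v = -1704603350 (v = -36146 + 43284*(-39381) = -36146 - 1704567204 = -1704603350)
D = -40/239 (D = (1/239)*(-40) = -40/239 ≈ -0.16736)
sqrt(D + v) = sqrt(-40/239 - 1704603350) = sqrt(-407400200690/239) = 7*I*sqrt(1987115264590)/239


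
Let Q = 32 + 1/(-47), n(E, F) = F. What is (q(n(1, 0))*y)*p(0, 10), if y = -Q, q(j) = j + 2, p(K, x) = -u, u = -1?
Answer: -3006/47 ≈ -63.957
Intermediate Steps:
Q = 1503/47 (Q = 32 - 1/47 = 1503/47 ≈ 31.979)
p(K, x) = 1 (p(K, x) = -1*(-1) = 1)
q(j) = 2 + j
y = -1503/47 (y = -1*1503/47 = -1503/47 ≈ -31.979)
(q(n(1, 0))*y)*p(0, 10) = ((2 + 0)*(-1503/47))*1 = (2*(-1503/47))*1 = -3006/47*1 = -3006/47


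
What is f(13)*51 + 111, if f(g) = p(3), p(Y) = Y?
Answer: 264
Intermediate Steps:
f(g) = 3
f(13)*51 + 111 = 3*51 + 111 = 153 + 111 = 264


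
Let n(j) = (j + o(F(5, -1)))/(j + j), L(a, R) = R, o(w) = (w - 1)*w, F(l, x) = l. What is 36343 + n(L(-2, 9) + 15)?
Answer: 436127/12 ≈ 36344.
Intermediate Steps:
o(w) = w*(-1 + w) (o(w) = (-1 + w)*w = w*(-1 + w))
n(j) = (20 + j)/(2*j) (n(j) = (j + 5*(-1 + 5))/(j + j) = (j + 5*4)/((2*j)) = (j + 20)*(1/(2*j)) = (20 + j)*(1/(2*j)) = (20 + j)/(2*j))
36343 + n(L(-2, 9) + 15) = 36343 + (20 + (9 + 15))/(2*(9 + 15)) = 36343 + (½)*(20 + 24)/24 = 36343 + (½)*(1/24)*44 = 36343 + 11/12 = 436127/12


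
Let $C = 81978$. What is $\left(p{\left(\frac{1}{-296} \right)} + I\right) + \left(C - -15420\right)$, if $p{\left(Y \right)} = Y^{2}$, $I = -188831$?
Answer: $- \frac{8010993727}{87616} \approx -91433.0$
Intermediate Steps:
$\left(p{\left(\frac{1}{-296} \right)} + I\right) + \left(C - -15420\right) = \left(\left(\frac{1}{-296}\right)^{2} - 188831\right) + \left(81978 - -15420\right) = \left(\left(- \frac{1}{296}\right)^{2} - 188831\right) + \left(81978 + 15420\right) = \left(\frac{1}{87616} - 188831\right) + 97398 = - \frac{16544616895}{87616} + 97398 = - \frac{8010993727}{87616}$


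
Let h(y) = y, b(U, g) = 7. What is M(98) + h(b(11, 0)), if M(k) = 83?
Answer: 90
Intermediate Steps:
M(98) + h(b(11, 0)) = 83 + 7 = 90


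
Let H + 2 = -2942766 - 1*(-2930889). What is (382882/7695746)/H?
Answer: -191441/45708883367 ≈ -4.1883e-6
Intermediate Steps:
H = -11879 (H = -2 + (-2942766 - 1*(-2930889)) = -2 + (-2942766 + 2930889) = -2 - 11877 = -11879)
(382882/7695746)/H = (382882/7695746)/(-11879) = (382882*(1/7695746))*(-1/11879) = (191441/3847873)*(-1/11879) = -191441/45708883367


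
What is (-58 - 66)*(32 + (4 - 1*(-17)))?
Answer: -6572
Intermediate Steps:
(-58 - 66)*(32 + (4 - 1*(-17))) = -124*(32 + (4 + 17)) = -124*(32 + 21) = -124*53 = -6572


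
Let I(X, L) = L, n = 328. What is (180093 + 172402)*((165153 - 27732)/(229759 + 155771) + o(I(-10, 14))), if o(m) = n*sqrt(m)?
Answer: 3229347693/25702 + 115618360*sqrt(14) ≈ 4.3273e+8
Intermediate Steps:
o(m) = 328*sqrt(m)
(180093 + 172402)*((165153 - 27732)/(229759 + 155771) + o(I(-10, 14))) = (180093 + 172402)*((165153 - 27732)/(229759 + 155771) + 328*sqrt(14)) = 352495*(137421/385530 + 328*sqrt(14)) = 352495*(137421*(1/385530) + 328*sqrt(14)) = 352495*(45807/128510 + 328*sqrt(14)) = 3229347693/25702 + 115618360*sqrt(14)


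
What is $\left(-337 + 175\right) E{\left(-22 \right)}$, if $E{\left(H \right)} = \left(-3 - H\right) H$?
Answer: $67716$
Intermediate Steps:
$E{\left(H \right)} = H \left(-3 - H\right)$
$\left(-337 + 175\right) E{\left(-22 \right)} = \left(-337 + 175\right) \left(\left(-1\right) \left(-22\right) \left(3 - 22\right)\right) = - 162 \left(\left(-1\right) \left(-22\right) \left(-19\right)\right) = \left(-162\right) \left(-418\right) = 67716$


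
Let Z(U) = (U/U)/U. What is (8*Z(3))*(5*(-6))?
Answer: -80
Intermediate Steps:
Z(U) = 1/U
(8*Z(3))*(5*(-6)) = (8/3)*(5*(-6)) = (8*(⅓))*(-30) = (8/3)*(-30) = -80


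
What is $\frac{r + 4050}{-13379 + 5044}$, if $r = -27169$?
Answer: $\frac{23119}{8335} \approx 2.7737$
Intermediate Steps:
$\frac{r + 4050}{-13379 + 5044} = \frac{-27169 + 4050}{-13379 + 5044} = - \frac{23119}{-8335} = \left(-23119\right) \left(- \frac{1}{8335}\right) = \frac{23119}{8335}$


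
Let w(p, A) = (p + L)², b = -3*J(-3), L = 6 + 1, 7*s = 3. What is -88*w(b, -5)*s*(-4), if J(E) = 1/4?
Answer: 41250/7 ≈ 5892.9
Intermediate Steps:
s = 3/7 (s = (⅐)*3 = 3/7 ≈ 0.42857)
J(E) = ¼ (J(E) = 1*(¼) = ¼)
L = 7
b = -¾ (b = -3*¼ = -¾ ≈ -0.75000)
w(p, A) = (7 + p)² (w(p, A) = (p + 7)² = (7 + p)²)
-88*w(b, -5)*s*(-4) = -88*(7 - ¾)²*(3/7)*(-4) = -88*(25/4)²*(3/7)*(-4) = -88*(625/16)*(3/7)*(-4) = -20625*(-4)/14 = -88*(-1875/28) = 41250/7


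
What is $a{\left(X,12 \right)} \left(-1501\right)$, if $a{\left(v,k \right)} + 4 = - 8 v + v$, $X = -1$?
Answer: $-4503$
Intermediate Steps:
$a{\left(v,k \right)} = -4 - 7 v$ ($a{\left(v,k \right)} = -4 + \left(- 8 v + v\right) = -4 - 7 v$)
$a{\left(X,12 \right)} \left(-1501\right) = \left(-4 - -7\right) \left(-1501\right) = \left(-4 + 7\right) \left(-1501\right) = 3 \left(-1501\right) = -4503$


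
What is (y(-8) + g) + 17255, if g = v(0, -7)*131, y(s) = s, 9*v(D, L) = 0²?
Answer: 17247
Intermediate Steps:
v(D, L) = 0 (v(D, L) = (⅑)*0² = (⅑)*0 = 0)
g = 0 (g = 0*131 = 0)
(y(-8) + g) + 17255 = (-8 + 0) + 17255 = -8 + 17255 = 17247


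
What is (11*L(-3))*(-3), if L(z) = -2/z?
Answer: -22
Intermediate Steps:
(11*L(-3))*(-3) = (11*(-2/(-3)))*(-3) = (11*(-2*(-⅓)))*(-3) = (11*(⅔))*(-3) = (22/3)*(-3) = -22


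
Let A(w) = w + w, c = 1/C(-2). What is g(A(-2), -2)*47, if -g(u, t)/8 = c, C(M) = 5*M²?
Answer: -94/5 ≈ -18.800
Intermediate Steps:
c = 1/20 (c = 1/(5*(-2)²) = 1/(5*4) = 1/20 ≈ 0.050000)
A(w) = 2*w
g(u, t) = -⅖ (g(u, t) = -8*1/20 = -⅖)
g(A(-2), -2)*47 = -⅖*47 = -94/5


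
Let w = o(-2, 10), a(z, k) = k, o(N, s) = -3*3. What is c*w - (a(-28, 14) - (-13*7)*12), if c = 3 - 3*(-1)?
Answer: -1160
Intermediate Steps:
o(N, s) = -9
w = -9
c = 6 (c = 3 + 3 = 6)
c*w - (a(-28, 14) - (-13*7)*12) = 6*(-9) - (14 - (-13*7)*12) = -54 - (14 - (-91)*12) = -54 - (14 - 1*(-1092)) = -54 - (14 + 1092) = -54 - 1*1106 = -54 - 1106 = -1160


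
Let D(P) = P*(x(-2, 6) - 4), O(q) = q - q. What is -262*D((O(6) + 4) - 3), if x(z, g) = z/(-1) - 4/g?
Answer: 2096/3 ≈ 698.67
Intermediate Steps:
x(z, g) = -z - 4/g (x(z, g) = z*(-1) - 4/g = -z - 4/g)
O(q) = 0
D(P) = -8*P/3 (D(P) = P*((-1*(-2) - 4/6) - 4) = P*((2 - 4*1/6) - 4) = P*((2 - 2/3) - 4) = P*(4/3 - 4) = P*(-8/3) = -8*P/3)
-262*D((O(6) + 4) - 3) = -(-2096)*((0 + 4) - 3)/3 = -(-2096)*(4 - 3)/3 = -(-2096)/3 = -262*(-8/3) = 2096/3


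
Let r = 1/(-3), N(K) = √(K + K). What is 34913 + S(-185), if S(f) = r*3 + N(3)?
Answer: 34912 + √6 ≈ 34914.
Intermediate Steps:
N(K) = √2*√K (N(K) = √(2*K) = √2*√K)
r = -⅓ ≈ -0.33333
S(f) = -1 + √6 (S(f) = -⅓*3 + √2*√3 = -1 + √6)
34913 + S(-185) = 34913 + (-1 + √6) = 34912 + √6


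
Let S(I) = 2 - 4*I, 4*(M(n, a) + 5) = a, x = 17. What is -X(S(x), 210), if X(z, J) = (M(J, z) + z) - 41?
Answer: 257/2 ≈ 128.50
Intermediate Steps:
M(n, a) = -5 + a/4
X(z, J) = -46 + 5*z/4 (X(z, J) = ((-5 + z/4) + z) - 41 = (-5 + 5*z/4) - 41 = -46 + 5*z/4)
-X(S(x), 210) = -(-46 + 5*(2 - 4*17)/4) = -(-46 + 5*(2 - 68)/4) = -(-46 + (5/4)*(-66)) = -(-46 - 165/2) = -1*(-257/2) = 257/2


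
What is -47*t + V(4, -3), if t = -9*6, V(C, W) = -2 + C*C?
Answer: 2552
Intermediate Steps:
V(C, W) = -2 + C²
t = -54
-47*t + V(4, -3) = -47*(-54) + (-2 + 4²) = 2538 + (-2 + 16) = 2538 + 14 = 2552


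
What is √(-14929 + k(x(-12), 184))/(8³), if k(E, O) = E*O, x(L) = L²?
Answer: √11567/512 ≈ 0.21006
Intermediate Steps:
√(-14929 + k(x(-12), 184))/(8³) = √(-14929 + (-12)²*184)/(8³) = √(-14929 + 144*184)/512 = √(-14929 + 26496)*(1/512) = √11567*(1/512) = √11567/512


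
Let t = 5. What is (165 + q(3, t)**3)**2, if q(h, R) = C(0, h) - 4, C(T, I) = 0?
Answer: 10201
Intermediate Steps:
q(h, R) = -4 (q(h, R) = 0 - 4 = -4)
(165 + q(3, t)**3)**2 = (165 + (-4)**3)**2 = (165 - 64)**2 = 101**2 = 10201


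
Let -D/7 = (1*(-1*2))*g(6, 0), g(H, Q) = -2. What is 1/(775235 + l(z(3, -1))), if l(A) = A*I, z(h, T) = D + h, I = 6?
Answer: 1/775085 ≈ 1.2902e-6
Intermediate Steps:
D = -28 (D = -7*1*(-1*2)*(-2) = -7*1*(-2)*(-2) = -(-14)*(-2) = -7*4 = -28)
z(h, T) = -28 + h
l(A) = 6*A (l(A) = A*6 = 6*A)
1/(775235 + l(z(3, -1))) = 1/(775235 + 6*(-28 + 3)) = 1/(775235 + 6*(-25)) = 1/(775235 - 150) = 1/775085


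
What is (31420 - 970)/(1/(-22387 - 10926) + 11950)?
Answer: 338126950/132696783 ≈ 2.5481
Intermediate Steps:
(31420 - 970)/(1/(-22387 - 10926) + 11950) = 30450/(1/(-33313) + 11950) = 30450/(-1/33313 + 11950) = 30450/(398090349/33313) = 30450*(33313/398090349) = 338126950/132696783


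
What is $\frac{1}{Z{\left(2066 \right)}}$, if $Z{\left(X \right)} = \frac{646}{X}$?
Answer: $\frac{1033}{323} \approx 3.1981$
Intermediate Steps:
$\frac{1}{Z{\left(2066 \right)}} = \frac{1}{646 \cdot \frac{1}{2066}} = \frac{1}{\frac{323}{1033}} = \frac{1033}{323}$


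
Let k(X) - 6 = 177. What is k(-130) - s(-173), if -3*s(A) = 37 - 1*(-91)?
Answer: 677/3 ≈ 225.67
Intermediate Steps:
k(X) = 183 (k(X) = 6 + 177 = 183)
s(A) = -128/3 (s(A) = -(37 - 1*(-91))/3 = -(37 + 91)/3 = -1/3*128 = -128/3)
k(-130) - s(-173) = 183 - 1*(-128/3) = 183 + 128/3 = 677/3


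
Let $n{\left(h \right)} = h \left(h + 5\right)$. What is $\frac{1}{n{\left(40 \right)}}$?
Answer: $\frac{1}{1800} \approx 0.00055556$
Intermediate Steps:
$n{\left(h \right)} = h \left(5 + h\right)$
$\frac{1}{n{\left(40 \right)}} = \frac{1}{40 \left(5 + 40\right)} = \frac{1}{40 \cdot 45} = \frac{1}{1800}$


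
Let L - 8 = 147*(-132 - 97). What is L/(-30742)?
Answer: 33655/30742 ≈ 1.0948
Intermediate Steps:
L = -33655 (L = 8 + 147*(-132 - 97) = 8 + 147*(-229) = 8 - 33663 = -33655)
L/(-30742) = -33655/(-30742) = -33655*(-1/30742) = 33655/30742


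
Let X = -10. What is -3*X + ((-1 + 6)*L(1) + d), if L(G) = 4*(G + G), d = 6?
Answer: 76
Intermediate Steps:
L(G) = 8*G (L(G) = 4*(2*G) = 8*G)
-3*X + ((-1 + 6)*L(1) + d) = -3*(-10) + ((-1 + 6)*(8*1) + 6) = 30 + (5*8 + 6) = 30 + (40 + 6) = 30 + 46 = 76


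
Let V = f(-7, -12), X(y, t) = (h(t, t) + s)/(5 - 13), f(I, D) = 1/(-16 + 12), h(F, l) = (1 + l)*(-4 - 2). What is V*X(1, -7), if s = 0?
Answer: 9/8 ≈ 1.1250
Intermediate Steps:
h(F, l) = -6 - 6*l (h(F, l) = (1 + l)*(-6) = -6 - 6*l)
f(I, D) = -¼ (f(I, D) = 1/(-4) = -¼)
X(y, t) = ¾ + 3*t/4 (X(y, t) = ((-6 - 6*t) + 0)/(5 - 13) = (-6 - 6*t)/(-8) = (-6 - 6*t)*(-⅛) = ¾ + 3*t/4)
V = -¼ ≈ -0.25000
V*X(1, -7) = -(¾ + (¾)*(-7))/4 = -(¾ - 21/4)/4 = -¼*(-9/2) = 9/8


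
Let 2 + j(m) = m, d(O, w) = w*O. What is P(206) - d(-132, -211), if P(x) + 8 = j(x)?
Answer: -27656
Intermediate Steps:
d(O, w) = O*w
j(m) = -2 + m
P(x) = -10 + x (P(x) = -8 + (-2 + x) = -10 + x)
P(206) - d(-132, -211) = (-10 + 206) - (-132)*(-211) = 196 - 1*27852 = 196 - 27852 = -27656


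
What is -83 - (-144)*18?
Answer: 2509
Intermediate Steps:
-83 - (-144)*18 = -83 - 144*(-18) = -83 + 2592 = 2509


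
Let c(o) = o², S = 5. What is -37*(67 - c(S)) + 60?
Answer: -1494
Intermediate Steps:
-37*(67 - c(S)) + 60 = -37*(67 - 1*5²) + 60 = -37*(67 - 1*25) + 60 = -37*(67 - 25) + 60 = -37*42 + 60 = -1554 + 60 = -1494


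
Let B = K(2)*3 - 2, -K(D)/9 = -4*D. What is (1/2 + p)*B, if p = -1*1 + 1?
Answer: 107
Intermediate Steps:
K(D) = 36*D (K(D) = -(-36)*D = 36*D)
p = 0 (p = -1 + 1 = 0)
B = 214 (B = (36*2)*3 - 2 = 72*3 - 2 = 216 - 2 = 214)
(1/2 + p)*B = (1/2 + 0)*214 = (½ + 0)*214 = (½)*214 = 107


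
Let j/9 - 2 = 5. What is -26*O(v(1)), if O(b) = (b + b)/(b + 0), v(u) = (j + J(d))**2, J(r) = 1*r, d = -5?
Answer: -52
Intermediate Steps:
J(r) = r
j = 63 (j = 18 + 9*5 = 18 + 45 = 63)
v(u) = 3364 (v(u) = (63 - 5)**2 = 58**2 = 3364)
O(b) = 2 (O(b) = (2*b)/b = 2)
-26*O(v(1)) = -26*2 = -52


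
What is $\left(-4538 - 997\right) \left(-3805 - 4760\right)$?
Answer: $47407275$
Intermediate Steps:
$\left(-4538 - 997\right) \left(-3805 - 4760\right) = \left(-5535\right) \left(-8565\right) = 47407275$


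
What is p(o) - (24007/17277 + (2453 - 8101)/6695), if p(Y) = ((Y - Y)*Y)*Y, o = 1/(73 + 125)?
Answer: -4857413/8897655 ≈ -0.54592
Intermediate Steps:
o = 1/198 ≈ 0.0050505
p(Y) = 0 (p(Y) = (0*Y)*Y = 0*Y = 0)
p(o) - (24007/17277 + (2453 - 8101)/6695) = 0 - (24007/17277 + (2453 - 8101)/6695) = 0 - (24007*(1/17277) - 5648*1/6695) = 0 - (24007/17277 - 5648/6695) = 0 - 1*4857413/8897655 = 0 - 4857413/8897655 = -4857413/8897655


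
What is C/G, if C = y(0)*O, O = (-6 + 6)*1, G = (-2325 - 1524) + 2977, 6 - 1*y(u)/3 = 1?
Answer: 0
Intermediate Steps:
y(u) = 15 (y(u) = 18 - 3*1 = 18 - 3 = 15)
G = -872 (G = -3849 + 2977 = -872)
O = 0 (O = 0*1 = 0)
C = 0 (C = 15*0 = 0)
C/G = 0/(-872) = 0*(-1/872) = 0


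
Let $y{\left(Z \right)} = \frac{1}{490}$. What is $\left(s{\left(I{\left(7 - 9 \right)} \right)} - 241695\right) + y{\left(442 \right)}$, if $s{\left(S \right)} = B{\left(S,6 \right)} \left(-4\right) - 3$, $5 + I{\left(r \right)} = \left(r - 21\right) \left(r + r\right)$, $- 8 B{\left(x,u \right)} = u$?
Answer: $- \frac{118430549}{490} \approx -2.417 \cdot 10^{5}$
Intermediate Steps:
$B{\left(x,u \right)} = - \frac{u}{8}$
$I{\left(r \right)} = -5 + 2 r \left(-21 + r\right)$ ($I{\left(r \right)} = -5 + \left(r - 21\right) \left(r + r\right) = -5 + \left(-21 + r\right) 2 r = -5 + 2 r \left(-21 + r\right)$)
$s{\left(S \right)} = 0$ ($s{\left(S \right)} = \left(- \frac{1}{8}\right) 6 \left(-4\right) - 3 = \left(- \frac{3}{4}\right) \left(-4\right) - 3 = 3 - 3 = 0$)
$y{\left(Z \right)} = \frac{1}{490}$
$\left(s{\left(I{\left(7 - 9 \right)} \right)} - 241695\right) + y{\left(442 \right)} = \left(0 - 241695\right) + \frac{1}{490} = -241695 + \frac{1}{490} = - \frac{118430549}{490}$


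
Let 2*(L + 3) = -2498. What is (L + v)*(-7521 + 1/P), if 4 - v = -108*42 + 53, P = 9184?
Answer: -223450711805/9184 ≈ -2.4330e+7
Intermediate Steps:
L = -1252 (L = -3 + (½)*(-2498) = -3 - 1249 = -1252)
v = 4487 (v = 4 - (-108*42 + 53) = 4 - (-4536 + 53) = 4 - 1*(-4483) = 4 + 4483 = 4487)
(L + v)*(-7521 + 1/P) = (-1252 + 4487)*(-7521 + 1/9184) = 3235*(-7521 + 1/9184) = 3235*(-69072863/9184) = -223450711805/9184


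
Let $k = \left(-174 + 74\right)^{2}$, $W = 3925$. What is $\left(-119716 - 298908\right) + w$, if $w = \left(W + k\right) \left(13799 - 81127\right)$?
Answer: $-937961024$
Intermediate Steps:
$k = 10000$ ($k = \left(-100\right)^{2} = 10000$)
$w = -937542400$ ($w = \left(3925 + 10000\right) \left(13799 - 81127\right) = 13925 \left(-67328\right) = -937542400$)
$\left(-119716 - 298908\right) + w = \left(-119716 - 298908\right) - 937542400 = -418624 - 937542400 = -937961024$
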